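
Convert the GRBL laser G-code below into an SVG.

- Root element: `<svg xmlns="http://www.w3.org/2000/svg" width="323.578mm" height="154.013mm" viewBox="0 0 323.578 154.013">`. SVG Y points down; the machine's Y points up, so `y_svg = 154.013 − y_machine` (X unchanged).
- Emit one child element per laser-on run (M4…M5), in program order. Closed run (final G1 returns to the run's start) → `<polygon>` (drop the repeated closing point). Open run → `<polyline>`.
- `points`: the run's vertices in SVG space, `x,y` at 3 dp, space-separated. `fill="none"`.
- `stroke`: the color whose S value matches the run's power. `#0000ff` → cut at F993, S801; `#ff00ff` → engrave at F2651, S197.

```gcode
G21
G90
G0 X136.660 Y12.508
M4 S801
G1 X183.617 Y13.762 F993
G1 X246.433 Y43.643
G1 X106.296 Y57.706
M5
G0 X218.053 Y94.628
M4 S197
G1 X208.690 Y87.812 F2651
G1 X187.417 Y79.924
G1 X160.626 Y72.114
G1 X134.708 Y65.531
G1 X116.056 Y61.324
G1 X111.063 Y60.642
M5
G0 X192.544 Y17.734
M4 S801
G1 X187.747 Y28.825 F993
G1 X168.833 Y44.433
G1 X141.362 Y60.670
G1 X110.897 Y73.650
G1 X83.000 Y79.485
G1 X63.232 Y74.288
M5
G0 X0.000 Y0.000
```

<svg xmlns="http://www.w3.org/2000/svg" width="323.578mm" height="154.013mm" viewBox="0 0 323.578 154.013">
  <polyline points="136.660,141.505 183.617,140.251 246.433,110.370 106.296,96.307" fill="none" stroke="#0000ff"/>
  <polyline points="218.053,59.385 208.690,66.201 187.417,74.089 160.626,81.899 134.708,88.482 116.056,92.689 111.063,93.371" fill="none" stroke="#ff00ff"/>
  <polyline points="192.544,136.279 187.747,125.188 168.833,109.580 141.362,93.343 110.897,80.363 83.000,74.528 63.232,79.725" fill="none" stroke="#0000ff"/>
</svg>

Each laser-on run becomes one SVG element. Flip Y back into SVG space with y_svg = 154.013 − y_machine.

Run 1: S801 ⇒ cut layer `#0000ff`. The run is open, so emit a `<polyline>` with points (Y-flipped): 136.660,141.505 183.617,140.251 246.433,110.370 106.296,96.307.

Run 2: S197 ⇒ engrave layer `#ff00ff`. The run is open, so emit a `<polyline>` with points (Y-flipped): 218.053,59.385 208.690,66.201 187.417,74.089 160.626,81.899 134.708,88.482 116.056,92.689 111.063,93.371.

Run 3: S801 ⇒ cut layer `#0000ff`. The run is open, so emit a `<polyline>` with points (Y-flipped): 192.544,136.279 187.747,125.188 168.833,109.580 141.362,93.343 110.897,80.363 83.000,74.528 63.232,79.725.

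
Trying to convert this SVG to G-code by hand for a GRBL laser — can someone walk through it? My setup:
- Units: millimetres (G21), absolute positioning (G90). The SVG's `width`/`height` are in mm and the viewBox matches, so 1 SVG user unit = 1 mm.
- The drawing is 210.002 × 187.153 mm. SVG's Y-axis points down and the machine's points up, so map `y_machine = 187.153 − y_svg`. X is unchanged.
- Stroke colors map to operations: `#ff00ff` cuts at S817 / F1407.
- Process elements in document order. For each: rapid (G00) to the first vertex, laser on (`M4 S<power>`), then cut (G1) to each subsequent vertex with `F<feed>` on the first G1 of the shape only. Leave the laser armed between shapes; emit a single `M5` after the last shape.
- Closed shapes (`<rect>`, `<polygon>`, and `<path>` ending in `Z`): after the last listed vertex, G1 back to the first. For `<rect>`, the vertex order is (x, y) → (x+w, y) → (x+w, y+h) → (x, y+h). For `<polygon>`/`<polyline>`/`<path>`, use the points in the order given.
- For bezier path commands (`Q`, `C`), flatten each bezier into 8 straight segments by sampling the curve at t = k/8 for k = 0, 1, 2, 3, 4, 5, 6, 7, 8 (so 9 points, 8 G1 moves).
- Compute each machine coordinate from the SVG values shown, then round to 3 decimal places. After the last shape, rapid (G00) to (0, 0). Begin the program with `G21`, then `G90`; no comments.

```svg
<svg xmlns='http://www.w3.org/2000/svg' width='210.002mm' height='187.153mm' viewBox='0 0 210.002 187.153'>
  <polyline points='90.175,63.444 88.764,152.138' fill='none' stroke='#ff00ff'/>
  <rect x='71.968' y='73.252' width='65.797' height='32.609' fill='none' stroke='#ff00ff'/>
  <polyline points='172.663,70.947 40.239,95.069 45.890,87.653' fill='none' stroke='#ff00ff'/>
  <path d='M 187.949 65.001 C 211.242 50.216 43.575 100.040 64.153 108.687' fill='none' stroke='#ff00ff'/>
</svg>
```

G21
G90
G00 X90.175 Y123.709
M4 S817
G1 X88.764 Y35.015 F1407
G00 X71.968 Y113.901
M4 S817
G1 X137.765 Y113.901 F1407
G1 X137.765 Y81.292
G1 X71.968 Y81.292
G1 X71.968 Y113.901
G00 X172.663 Y116.206
M4 S817
G1 X40.239 Y92.084 F1407
G1 X45.890 Y99.500
G00 X187.949 Y122.152
M4 S817
G1 X188.473 Y124.874 F1407
G1 X175.539 Y122.779
G1 X153.590 Y117.107
G1 X127.069 Y109.096
G1 X100.421 Y99.987
G1 X78.090 Y91.019
G1 X64.520 Y83.432
G1 X64.153 Y78.466
M5
G00 X0.000 Y0.000

Since the viewBox matches the mm dimensions, user units are millimetres directly. The only transform is the Y-flip y_m = 187.153 − y_svg.

Shape 1 is a line segment drawn with `<polyline>`. Its stroke #ff00ff means cut at S817, F1407. After flipping Y the toolpath is (90.175,123.709) → (88.764,35.015).

Shape 2 is a rectangle drawn with `<rect>`. Its stroke #ff00ff means cut at S817, F1407. After flipping Y the toolpath is (71.968,113.901) → (137.765,113.901) → (137.765,81.292) → (71.968,81.292) → (71.968,113.901), returning to the start.

Shape 3 is a open polyline drawn with `<polyline>`. Its stroke #ff00ff means cut at S817, F1407. After flipping Y the toolpath is (172.663,116.206) → (40.239,92.084) → (45.890,99.500).

Shape 4 is a cubic bezier drawn with `<path>`. Its stroke #ff00ff means cut at S817, F1407. After flipping Y the toolpath is (187.949,122.152) → (188.473,124.874) → (175.539,122.779) → (153.590,117.107) → (127.069,109.096) → (100.421,99.987) → (78.090,91.019) → (64.520,83.432) → (64.153,78.466).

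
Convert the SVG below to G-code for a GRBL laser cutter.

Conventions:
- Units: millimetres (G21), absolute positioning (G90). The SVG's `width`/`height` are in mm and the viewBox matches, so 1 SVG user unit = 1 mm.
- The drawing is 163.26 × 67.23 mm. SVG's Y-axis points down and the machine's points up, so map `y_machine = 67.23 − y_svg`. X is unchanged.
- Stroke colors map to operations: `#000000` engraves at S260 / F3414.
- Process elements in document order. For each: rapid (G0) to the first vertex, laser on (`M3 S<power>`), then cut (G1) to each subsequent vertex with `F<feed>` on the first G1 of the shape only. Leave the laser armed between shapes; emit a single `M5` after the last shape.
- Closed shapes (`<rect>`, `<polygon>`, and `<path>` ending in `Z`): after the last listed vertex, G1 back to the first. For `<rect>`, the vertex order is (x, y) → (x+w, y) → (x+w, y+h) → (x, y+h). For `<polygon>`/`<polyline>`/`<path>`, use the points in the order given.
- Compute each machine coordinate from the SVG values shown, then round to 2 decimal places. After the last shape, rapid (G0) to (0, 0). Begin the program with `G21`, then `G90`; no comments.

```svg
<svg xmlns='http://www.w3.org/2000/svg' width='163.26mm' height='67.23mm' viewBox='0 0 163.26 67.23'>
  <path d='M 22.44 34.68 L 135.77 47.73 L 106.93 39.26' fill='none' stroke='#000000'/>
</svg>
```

viewBox `0 0 163.26 67.23` with mm width/height → 1 unit = 1 mm. Flip: y_m = 67.23 − y_svg.

**Shape 1** — `<path>` open polyline, stroke `#000000` → engrave (S260, F3414). Machine vertices: (22.44,32.55) → (135.77,19.50) → (106.93,27.97). Open path.

G21
G90
G0 X22.44 Y32.55
M3 S260
G1 X135.77 Y19.50 F3414
G1 X106.93 Y27.97
M5
G0 X0.00 Y0.00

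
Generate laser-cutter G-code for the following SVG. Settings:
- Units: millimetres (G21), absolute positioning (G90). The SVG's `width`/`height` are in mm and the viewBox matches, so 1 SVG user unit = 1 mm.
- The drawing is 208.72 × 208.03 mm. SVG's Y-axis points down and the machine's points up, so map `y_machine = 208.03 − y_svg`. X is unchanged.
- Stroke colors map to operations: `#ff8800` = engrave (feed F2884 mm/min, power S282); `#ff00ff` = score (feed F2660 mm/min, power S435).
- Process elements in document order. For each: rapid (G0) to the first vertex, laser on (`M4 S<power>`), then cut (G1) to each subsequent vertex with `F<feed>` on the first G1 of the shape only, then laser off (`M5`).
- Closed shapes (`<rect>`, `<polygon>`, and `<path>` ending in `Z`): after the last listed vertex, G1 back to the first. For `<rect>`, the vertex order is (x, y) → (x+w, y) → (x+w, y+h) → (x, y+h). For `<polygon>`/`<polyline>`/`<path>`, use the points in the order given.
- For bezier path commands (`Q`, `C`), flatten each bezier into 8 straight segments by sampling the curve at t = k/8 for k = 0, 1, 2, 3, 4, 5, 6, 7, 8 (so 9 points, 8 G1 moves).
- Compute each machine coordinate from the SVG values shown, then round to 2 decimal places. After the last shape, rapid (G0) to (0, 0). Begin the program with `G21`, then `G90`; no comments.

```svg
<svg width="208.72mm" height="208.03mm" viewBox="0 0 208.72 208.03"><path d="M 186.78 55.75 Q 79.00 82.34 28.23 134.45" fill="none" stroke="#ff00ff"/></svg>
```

Since the viewBox matches the mm dimensions, user units are millimetres directly. The only transform is the Y-flip y_m = 208.03 − y_svg.

Shape 1 is a quadratic bezier drawn with `<path>`. Its stroke #ff00ff means score at S435, F2660. After flipping Y the toolpath is (186.78,152.28) → (160.73,145.23) → (136.45,137.39) → (113.96,128.75) → (93.25,119.31) → (74.32,109.07) → (57.18,98.04) → (41.81,86.21) → (28.23,73.58).

G21
G90
G0 X186.78 Y152.28
M4 S435
G1 X160.73 Y145.23 F2660
G1 X136.45 Y137.39
G1 X113.96 Y128.75
G1 X93.25 Y119.31
G1 X74.32 Y109.07
G1 X57.18 Y98.04
G1 X41.81 Y86.21
G1 X28.23 Y73.58
M5
G0 X0.00 Y0.00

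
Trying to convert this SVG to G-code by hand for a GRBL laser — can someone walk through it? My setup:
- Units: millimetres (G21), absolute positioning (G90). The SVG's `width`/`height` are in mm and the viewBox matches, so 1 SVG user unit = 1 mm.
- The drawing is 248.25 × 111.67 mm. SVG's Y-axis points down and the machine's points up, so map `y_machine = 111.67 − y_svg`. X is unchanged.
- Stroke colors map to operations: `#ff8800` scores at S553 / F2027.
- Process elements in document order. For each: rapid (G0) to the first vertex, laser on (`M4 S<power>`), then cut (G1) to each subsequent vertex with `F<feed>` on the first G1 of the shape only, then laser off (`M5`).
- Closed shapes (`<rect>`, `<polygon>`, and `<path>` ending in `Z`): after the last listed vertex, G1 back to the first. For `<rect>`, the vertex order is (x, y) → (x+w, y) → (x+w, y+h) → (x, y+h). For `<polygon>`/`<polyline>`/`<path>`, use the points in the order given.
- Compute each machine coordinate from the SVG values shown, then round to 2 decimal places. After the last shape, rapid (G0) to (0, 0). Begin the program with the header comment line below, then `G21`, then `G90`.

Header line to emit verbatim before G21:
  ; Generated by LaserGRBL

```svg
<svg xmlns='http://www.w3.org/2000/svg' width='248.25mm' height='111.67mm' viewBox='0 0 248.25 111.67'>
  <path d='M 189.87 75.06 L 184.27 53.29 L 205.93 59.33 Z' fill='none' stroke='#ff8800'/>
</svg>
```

Since the viewBox matches the mm dimensions, user units are millimetres directly. The only transform is the Y-flip y_m = 111.67 − y_svg.

Shape 1 is a regular polygon drawn with `<path>`. Its stroke #ff8800 means score at S553, F2027. After flipping Y the toolpath is (189.87,36.61) → (184.27,58.38) → (205.93,52.34) → (189.87,36.61), returning to the start.

; Generated by LaserGRBL
G21
G90
G0 X189.87 Y36.61
M4 S553
G1 X184.27 Y58.38 F2027
G1 X205.93 Y52.34
G1 X189.87 Y36.61
M5
G0 X0.00 Y0.00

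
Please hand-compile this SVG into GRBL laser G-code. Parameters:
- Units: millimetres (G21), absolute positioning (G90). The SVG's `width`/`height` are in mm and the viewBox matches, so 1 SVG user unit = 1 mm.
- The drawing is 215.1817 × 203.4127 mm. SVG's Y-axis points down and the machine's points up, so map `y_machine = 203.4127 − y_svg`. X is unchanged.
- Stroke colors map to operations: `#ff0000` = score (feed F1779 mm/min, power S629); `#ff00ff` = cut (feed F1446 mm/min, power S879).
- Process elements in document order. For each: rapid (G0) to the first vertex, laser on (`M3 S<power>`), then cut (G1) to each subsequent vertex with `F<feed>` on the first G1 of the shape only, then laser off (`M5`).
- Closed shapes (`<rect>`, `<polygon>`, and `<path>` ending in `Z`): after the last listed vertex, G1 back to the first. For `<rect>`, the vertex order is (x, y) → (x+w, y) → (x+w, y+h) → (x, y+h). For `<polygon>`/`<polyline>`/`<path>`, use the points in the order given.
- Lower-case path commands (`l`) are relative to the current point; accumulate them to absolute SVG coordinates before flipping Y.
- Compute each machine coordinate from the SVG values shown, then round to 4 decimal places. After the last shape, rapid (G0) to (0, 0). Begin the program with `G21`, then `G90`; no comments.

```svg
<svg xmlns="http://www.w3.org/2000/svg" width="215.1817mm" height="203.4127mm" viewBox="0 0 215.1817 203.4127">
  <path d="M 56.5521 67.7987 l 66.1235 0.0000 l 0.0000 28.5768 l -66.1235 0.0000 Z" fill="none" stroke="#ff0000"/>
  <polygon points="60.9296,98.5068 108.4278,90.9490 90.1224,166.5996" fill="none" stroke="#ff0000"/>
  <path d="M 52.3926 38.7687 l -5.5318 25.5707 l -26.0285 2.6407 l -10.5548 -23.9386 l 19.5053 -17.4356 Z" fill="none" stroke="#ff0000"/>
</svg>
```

Since the viewBox matches the mm dimensions, user units are millimetres directly. The only transform is the Y-flip y_m = 203.4127 − y_svg.

Shape 1 is a rectangle drawn with `<path>`. Its stroke #ff0000 means score at S629, F1779. After flipping Y the toolpath is (56.5521,135.6140) → (122.6756,135.6140) → (122.6756,107.0372) → (56.5521,107.0372) → (56.5521,135.6140), returning to the start.

Shape 2 is a closed polygon drawn with `<polygon>`. Its stroke #ff0000 means score at S629, F1779. After flipping Y the toolpath is (60.9296,104.9059) → (108.4278,112.4637) → (90.1224,36.8131) → (60.9296,104.9059), returning to the start.

Shape 3 is a regular polygon drawn with `<path>`. Its stroke #ff0000 means score at S629, F1779. After flipping Y the toolpath is (52.3926,164.6440) → (46.8608,139.0733) → (20.8323,136.4326) → (10.2775,160.3712) → (29.7828,177.8068) → (52.3926,164.6440), returning to the start.

G21
G90
G0 X56.5521 Y135.6140
M3 S629
G1 X122.6756 Y135.6140 F1779
G1 X122.6756 Y107.0372
G1 X56.5521 Y107.0372
G1 X56.5521 Y135.6140
M5
G0 X60.9296 Y104.9059
M3 S629
G1 X108.4278 Y112.4637 F1779
G1 X90.1224 Y36.8131
G1 X60.9296 Y104.9059
M5
G0 X52.3926 Y164.6440
M3 S629
G1 X46.8608 Y139.0733 F1779
G1 X20.8323 Y136.4326
G1 X10.2775 Y160.3712
G1 X29.7828 Y177.8068
G1 X52.3926 Y164.6440
M5
G0 X0.0000 Y0.0000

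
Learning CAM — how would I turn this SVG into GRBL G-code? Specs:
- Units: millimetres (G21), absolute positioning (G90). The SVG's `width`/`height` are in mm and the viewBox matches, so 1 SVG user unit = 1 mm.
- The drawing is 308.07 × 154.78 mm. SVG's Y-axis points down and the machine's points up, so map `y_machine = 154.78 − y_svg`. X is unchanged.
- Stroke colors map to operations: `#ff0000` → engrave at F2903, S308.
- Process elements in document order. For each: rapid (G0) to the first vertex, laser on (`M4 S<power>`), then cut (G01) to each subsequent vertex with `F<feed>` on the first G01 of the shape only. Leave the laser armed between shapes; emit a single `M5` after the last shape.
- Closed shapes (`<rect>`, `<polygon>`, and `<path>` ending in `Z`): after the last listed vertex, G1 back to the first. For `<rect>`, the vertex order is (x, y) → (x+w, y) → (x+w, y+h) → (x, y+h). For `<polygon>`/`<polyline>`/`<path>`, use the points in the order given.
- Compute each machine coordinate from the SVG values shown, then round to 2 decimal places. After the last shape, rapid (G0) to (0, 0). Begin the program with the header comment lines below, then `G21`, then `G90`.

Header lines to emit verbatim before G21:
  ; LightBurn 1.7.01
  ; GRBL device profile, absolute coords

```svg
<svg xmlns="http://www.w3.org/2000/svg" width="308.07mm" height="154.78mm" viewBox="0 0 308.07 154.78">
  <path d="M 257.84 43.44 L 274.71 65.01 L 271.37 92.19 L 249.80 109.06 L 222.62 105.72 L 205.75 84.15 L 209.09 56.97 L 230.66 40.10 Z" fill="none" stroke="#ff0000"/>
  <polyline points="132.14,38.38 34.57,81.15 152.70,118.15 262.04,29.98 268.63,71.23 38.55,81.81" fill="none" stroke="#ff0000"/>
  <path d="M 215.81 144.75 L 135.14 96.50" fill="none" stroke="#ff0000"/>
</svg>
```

; LightBurn 1.7.01
; GRBL device profile, absolute coords
G21
G90
G0 X257.84 Y111.34
M4 S308
G01 X274.71 Y89.77 F2903
G01 X271.37 Y62.59
G01 X249.80 Y45.72
G01 X222.62 Y49.06
G01 X205.75 Y70.63
G01 X209.09 Y97.81
G01 X230.66 Y114.68
G01 X257.84 Y111.34
G0 X132.14 Y116.40
M4 S308
G01 X34.57 Y73.63 F2903
G01 X152.70 Y36.63
G01 X262.04 Y124.80
G01 X268.63 Y83.55
G01 X38.55 Y72.97
G0 X215.81 Y10.03
M4 S308
G01 X135.14 Y58.28 F2903
M5
G0 X0.00 Y0.00

1 u = 1 mm; y_m = 154.78 − y.

[1] `<path>` regular polygon, #ff0000→engrave S308 F2903: (257.84,111.34) → (274.71,89.77) → (271.37,62.59) → (249.80,45.72) → (222.62,49.06) → (205.75,70.63) → (209.09,97.81) → (230.66,114.68) → (257.84,111.34) (closed)

[2] `<polyline>` open polyline, #ff0000→engrave S308 F2903: (132.14,116.40) → (34.57,73.63) → (152.70,36.63) → (262.04,124.80) → (268.63,83.55) → (38.55,72.97)

[3] `<path>` line segment, #ff0000→engrave S308 F2903: (215.81,10.03) → (135.14,58.28)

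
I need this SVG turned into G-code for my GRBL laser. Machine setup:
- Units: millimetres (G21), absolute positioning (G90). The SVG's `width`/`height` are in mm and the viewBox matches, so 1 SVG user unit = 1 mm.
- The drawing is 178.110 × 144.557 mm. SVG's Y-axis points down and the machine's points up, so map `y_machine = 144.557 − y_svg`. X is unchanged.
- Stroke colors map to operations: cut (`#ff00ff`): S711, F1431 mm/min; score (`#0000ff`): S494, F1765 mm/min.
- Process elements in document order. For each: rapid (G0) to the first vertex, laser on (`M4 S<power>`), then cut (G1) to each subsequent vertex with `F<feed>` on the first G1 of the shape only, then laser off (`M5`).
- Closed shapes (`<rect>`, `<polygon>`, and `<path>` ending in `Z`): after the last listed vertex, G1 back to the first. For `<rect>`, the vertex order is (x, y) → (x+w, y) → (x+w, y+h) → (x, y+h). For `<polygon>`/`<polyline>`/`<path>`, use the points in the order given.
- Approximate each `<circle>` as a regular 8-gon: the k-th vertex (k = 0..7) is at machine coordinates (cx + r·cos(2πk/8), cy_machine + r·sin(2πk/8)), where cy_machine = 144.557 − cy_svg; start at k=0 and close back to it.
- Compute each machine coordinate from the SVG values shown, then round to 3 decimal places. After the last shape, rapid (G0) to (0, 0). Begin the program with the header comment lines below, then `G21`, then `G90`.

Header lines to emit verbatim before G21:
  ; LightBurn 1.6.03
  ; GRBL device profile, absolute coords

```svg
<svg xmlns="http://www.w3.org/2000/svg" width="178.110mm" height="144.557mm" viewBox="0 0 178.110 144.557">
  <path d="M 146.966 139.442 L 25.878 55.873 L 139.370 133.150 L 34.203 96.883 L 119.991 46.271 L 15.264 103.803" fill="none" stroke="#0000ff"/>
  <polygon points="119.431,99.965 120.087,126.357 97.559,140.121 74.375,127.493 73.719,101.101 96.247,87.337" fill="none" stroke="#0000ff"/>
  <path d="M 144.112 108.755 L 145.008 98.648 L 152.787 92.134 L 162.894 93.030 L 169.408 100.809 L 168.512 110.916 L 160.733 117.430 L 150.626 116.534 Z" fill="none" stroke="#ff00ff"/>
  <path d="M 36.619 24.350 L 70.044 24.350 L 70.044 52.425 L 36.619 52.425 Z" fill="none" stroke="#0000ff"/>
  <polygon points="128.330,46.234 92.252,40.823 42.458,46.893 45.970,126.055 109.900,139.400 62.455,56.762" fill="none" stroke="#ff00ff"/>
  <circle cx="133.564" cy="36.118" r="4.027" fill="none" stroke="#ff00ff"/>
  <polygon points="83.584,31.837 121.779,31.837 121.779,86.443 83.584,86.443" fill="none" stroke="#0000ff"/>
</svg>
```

viewBox `0 0 178.110 144.557` with mm width/height → 1 unit = 1 mm. Flip: y_m = 144.557 − y_svg.

**Shape 1** — `<path>` open polyline, stroke `#0000ff` → score (S494, F1765). Machine vertices: (146.966,5.115) → (25.878,88.684) → (139.370,11.407) → (34.203,47.674) → (119.991,98.286) → (15.264,40.754). Open path.

**Shape 2** — `<polygon>` regular polygon, stroke `#0000ff` → score (S494, F1765). Machine vertices: (119.431,44.592) → (120.087,18.200) → (97.559,4.436) → (74.375,17.064) → (73.719,43.456) → (96.247,57.220) → (119.431,44.592). Closed: final G1 returns to the first vertex.

**Shape 3** — `<path>` regular polygon, stroke `#ff00ff` → cut (S711, F1431). Machine vertices: (144.112,35.802) → (145.008,45.909) → (152.787,52.423) → (162.894,51.527) → (169.408,43.748) → (168.512,33.641) → (160.733,27.127) → (150.626,28.023) → (144.112,35.802). Closed: final G1 returns to the first vertex.

**Shape 4** — `<path>` rectangle, stroke `#0000ff` → score (S494, F1765). Machine vertices: (36.619,120.207) → (70.044,120.207) → (70.044,92.132) → (36.619,92.132) → (36.619,120.207). Closed: final G1 returns to the first vertex.

**Shape 5** — `<polygon>` closed polygon, stroke `#ff00ff` → cut (S711, F1431). Machine vertices: (128.330,98.323) → (92.252,103.734) → (42.458,97.664) → (45.970,18.502) → (109.900,5.157) → (62.455,87.795) → (128.330,98.323). Closed: final G1 returns to the first vertex.

**Shape 6** — `<circle>` circle, stroke `#ff00ff` → cut (S711, F1431). Machine vertices: (137.591,108.439) → (136.412,111.287) → (133.564,112.466) → (130.716,111.287) → (129.537,108.439) → (130.716,105.591) → (133.564,104.412) → (136.412,105.591) → (137.591,108.439). Closed: final G1 returns to the first vertex.

**Shape 7** — `<polygon>` rectangle, stroke `#0000ff` → score (S494, F1765). Machine vertices: (83.584,112.720) → (121.779,112.720) → (121.779,58.114) → (83.584,58.114) → (83.584,112.720). Closed: final G1 returns to the first vertex.

; LightBurn 1.6.03
; GRBL device profile, absolute coords
G21
G90
G0 X146.966 Y5.115
M4 S494
G1 X25.878 Y88.684 F1765
G1 X139.370 Y11.407
G1 X34.203 Y47.674
G1 X119.991 Y98.286
G1 X15.264 Y40.754
M5
G0 X119.431 Y44.592
M4 S494
G1 X120.087 Y18.200 F1765
G1 X97.559 Y4.436
G1 X74.375 Y17.064
G1 X73.719 Y43.456
G1 X96.247 Y57.220
G1 X119.431 Y44.592
M5
G0 X144.112 Y35.802
M4 S711
G1 X145.008 Y45.909 F1431
G1 X152.787 Y52.423
G1 X162.894 Y51.527
G1 X169.408 Y43.748
G1 X168.512 Y33.641
G1 X160.733 Y27.127
G1 X150.626 Y28.023
G1 X144.112 Y35.802
M5
G0 X36.619 Y120.207
M4 S494
G1 X70.044 Y120.207 F1765
G1 X70.044 Y92.132
G1 X36.619 Y92.132
G1 X36.619 Y120.207
M5
G0 X128.330 Y98.323
M4 S711
G1 X92.252 Y103.734 F1431
G1 X42.458 Y97.664
G1 X45.970 Y18.502
G1 X109.900 Y5.157
G1 X62.455 Y87.795
G1 X128.330 Y98.323
M5
G0 X137.591 Y108.439
M4 S711
G1 X136.412 Y111.287 F1431
G1 X133.564 Y112.466
G1 X130.716 Y111.287
G1 X129.537 Y108.439
G1 X130.716 Y105.591
G1 X133.564 Y104.412
G1 X136.412 Y105.591
G1 X137.591 Y108.439
M5
G0 X83.584 Y112.720
M4 S494
G1 X121.779 Y112.720 F1765
G1 X121.779 Y58.114
G1 X83.584 Y58.114
G1 X83.584 Y112.720
M5
G0 X0.000 Y0.000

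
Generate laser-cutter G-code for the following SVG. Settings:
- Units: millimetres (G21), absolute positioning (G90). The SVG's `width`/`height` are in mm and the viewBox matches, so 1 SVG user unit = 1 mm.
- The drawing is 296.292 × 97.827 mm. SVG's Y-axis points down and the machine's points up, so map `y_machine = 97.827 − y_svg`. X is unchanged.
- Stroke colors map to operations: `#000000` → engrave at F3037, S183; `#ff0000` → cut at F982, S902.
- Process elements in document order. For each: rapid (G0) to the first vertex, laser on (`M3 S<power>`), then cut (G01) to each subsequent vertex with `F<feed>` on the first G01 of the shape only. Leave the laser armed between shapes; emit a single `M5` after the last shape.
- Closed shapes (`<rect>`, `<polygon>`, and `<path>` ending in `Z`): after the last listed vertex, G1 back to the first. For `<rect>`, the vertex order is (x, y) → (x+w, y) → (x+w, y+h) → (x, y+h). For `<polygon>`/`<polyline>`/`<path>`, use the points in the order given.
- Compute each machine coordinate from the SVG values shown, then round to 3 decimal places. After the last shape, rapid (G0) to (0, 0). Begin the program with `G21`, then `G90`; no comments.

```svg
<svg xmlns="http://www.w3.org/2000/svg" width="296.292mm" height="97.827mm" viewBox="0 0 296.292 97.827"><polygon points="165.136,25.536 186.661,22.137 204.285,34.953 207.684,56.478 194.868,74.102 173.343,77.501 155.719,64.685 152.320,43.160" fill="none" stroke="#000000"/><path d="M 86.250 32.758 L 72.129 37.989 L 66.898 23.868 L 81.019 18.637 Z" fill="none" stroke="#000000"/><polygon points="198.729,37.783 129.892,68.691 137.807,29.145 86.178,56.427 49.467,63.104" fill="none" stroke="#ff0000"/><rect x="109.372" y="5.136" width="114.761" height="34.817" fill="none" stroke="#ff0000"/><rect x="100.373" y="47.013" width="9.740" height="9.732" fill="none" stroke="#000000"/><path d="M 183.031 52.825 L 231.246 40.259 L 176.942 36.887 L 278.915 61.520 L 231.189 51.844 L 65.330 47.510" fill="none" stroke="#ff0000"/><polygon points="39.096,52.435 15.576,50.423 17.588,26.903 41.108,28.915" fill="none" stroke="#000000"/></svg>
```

1 u = 1 mm; y_m = 97.827 − y.

[1] `<polygon>` regular polygon, #000000→engrave S183 F3037: (165.136,72.291) → (186.661,75.690) → (204.285,62.874) → (207.684,41.349) → (194.868,23.725) → (173.343,20.326) → (155.719,33.142) → (152.320,54.667) → (165.136,72.291) (closed)

[2] `<path>` regular polygon, #000000→engrave S183 F3037: (86.250,65.069) → (72.129,59.838) → (66.898,73.959) → (81.019,79.190) → (86.250,65.069) (closed)

[3] `<polygon>` closed polygon, #ff0000→cut S902 F982: (198.729,60.044) → (129.892,29.136) → (137.807,68.682) → (86.178,41.400) → (49.467,34.723) → (198.729,60.044) (closed)

[4] `<rect>` rectangle, #ff0000→cut S902 F982: (109.372,92.691) → (224.133,92.691) → (224.133,57.874) → (109.372,57.874) → (109.372,92.691) (closed)

[5] `<rect>` rectangle, #000000→engrave S183 F3037: (100.373,50.814) → (110.113,50.814) → (110.113,41.082) → (100.373,41.082) → (100.373,50.814) (closed)

[6] `<path>` open polyline, #ff0000→cut S902 F982: (183.031,45.002) → (231.246,57.568) → (176.942,60.940) → (278.915,36.307) → (231.189,45.983) → (65.330,50.317)

[7] `<polygon>` regular polygon, #000000→engrave S183 F3037: (39.096,45.392) → (15.576,47.404) → (17.588,70.924) → (41.108,68.912) → (39.096,45.392) (closed)

G21
G90
G0 X165.136 Y72.291
M3 S183
G01 X186.661 Y75.690 F3037
G01 X204.285 Y62.874
G01 X207.684 Y41.349
G01 X194.868 Y23.725
G01 X173.343 Y20.326
G01 X155.719 Y33.142
G01 X152.320 Y54.667
G01 X165.136 Y72.291
G0 X86.250 Y65.069
M3 S183
G01 X72.129 Y59.838 F3037
G01 X66.898 Y73.959
G01 X81.019 Y79.190
G01 X86.250 Y65.069
G0 X198.729 Y60.044
M3 S902
G01 X129.892 Y29.136 F982
G01 X137.807 Y68.682
G01 X86.178 Y41.400
G01 X49.467 Y34.723
G01 X198.729 Y60.044
G0 X109.372 Y92.691
M3 S902
G01 X224.133 Y92.691 F982
G01 X224.133 Y57.874
G01 X109.372 Y57.874
G01 X109.372 Y92.691
G0 X100.373 Y50.814
M3 S183
G01 X110.113 Y50.814 F3037
G01 X110.113 Y41.082
G01 X100.373 Y41.082
G01 X100.373 Y50.814
G0 X183.031 Y45.002
M3 S902
G01 X231.246 Y57.568 F982
G01 X176.942 Y60.940
G01 X278.915 Y36.307
G01 X231.189 Y45.983
G01 X65.330 Y50.317
G0 X39.096 Y45.392
M3 S183
G01 X15.576 Y47.404 F3037
G01 X17.588 Y70.924
G01 X41.108 Y68.912
G01 X39.096 Y45.392
M5
G0 X0.000 Y0.000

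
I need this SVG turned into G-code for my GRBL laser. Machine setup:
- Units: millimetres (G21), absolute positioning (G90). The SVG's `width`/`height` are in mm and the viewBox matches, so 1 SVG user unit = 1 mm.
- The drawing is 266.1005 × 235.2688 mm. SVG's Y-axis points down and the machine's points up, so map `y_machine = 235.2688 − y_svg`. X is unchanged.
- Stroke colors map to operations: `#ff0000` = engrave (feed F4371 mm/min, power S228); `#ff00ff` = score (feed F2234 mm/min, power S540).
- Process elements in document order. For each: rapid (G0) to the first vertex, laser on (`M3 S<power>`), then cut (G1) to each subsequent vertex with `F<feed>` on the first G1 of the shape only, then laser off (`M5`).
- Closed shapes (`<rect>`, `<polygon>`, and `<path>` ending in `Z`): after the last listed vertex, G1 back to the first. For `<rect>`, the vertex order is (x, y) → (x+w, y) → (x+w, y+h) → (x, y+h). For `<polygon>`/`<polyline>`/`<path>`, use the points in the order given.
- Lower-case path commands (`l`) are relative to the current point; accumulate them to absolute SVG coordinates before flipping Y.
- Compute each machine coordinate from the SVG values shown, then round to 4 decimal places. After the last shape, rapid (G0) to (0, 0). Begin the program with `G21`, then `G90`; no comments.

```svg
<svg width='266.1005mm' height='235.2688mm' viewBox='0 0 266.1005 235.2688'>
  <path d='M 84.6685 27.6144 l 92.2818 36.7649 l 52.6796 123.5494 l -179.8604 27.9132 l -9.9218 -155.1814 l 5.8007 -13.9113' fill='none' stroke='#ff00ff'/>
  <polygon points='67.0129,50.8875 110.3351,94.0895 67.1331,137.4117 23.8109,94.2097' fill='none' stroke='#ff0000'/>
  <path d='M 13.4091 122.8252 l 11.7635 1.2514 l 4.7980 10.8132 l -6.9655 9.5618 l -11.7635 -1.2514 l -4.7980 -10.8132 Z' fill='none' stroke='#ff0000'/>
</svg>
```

G21
G90
G0 X84.6685 Y207.6544
M3 S540
G1 X176.9503 Y170.8895 F2234
G1 X229.6299 Y47.3401
G1 X49.7695 Y19.4269
G1 X39.8477 Y174.6083
G1 X45.6484 Y188.5196
M5
G0 X67.0129 Y184.3813
M3 S228
G1 X110.3351 Y141.1793 F4371
G1 X67.1331 Y97.8571
G1 X23.8109 Y141.0591
G1 X67.0129 Y184.3813
M5
G0 X13.4091 Y112.4436
M3 S228
G1 X25.1726 Y111.1922 F4371
G1 X29.9706 Y100.3790
G1 X23.0051 Y90.8172
G1 X11.2416 Y92.0686
G1 X6.4436 Y102.8818
G1 X13.4091 Y112.4436
M5
G0 X0.0000 Y0.0000

1 u = 1 mm; y_m = 235.2688 − y.

[1] `<path>` open polyline, #ff00ff→score S540 F2234: (84.6685,207.6544) → (176.9503,170.8895) → (229.6299,47.3401) → (49.7695,19.4269) → (39.8477,174.6083) → (45.6484,188.5196)

[2] `<polygon>` regular polygon, #ff0000→engrave S228 F4371: (67.0129,184.3813) → (110.3351,141.1793) → (67.1331,97.8571) → (23.8109,141.0591) → (67.0129,184.3813) (closed)

[3] `<path>` regular polygon, #ff0000→engrave S228 F4371: (13.4091,112.4436) → (25.1726,111.1922) → (29.9706,100.3790) → (23.0051,90.8172) → (11.2416,92.0686) → (6.4436,102.8818) → (13.4091,112.4436) (closed)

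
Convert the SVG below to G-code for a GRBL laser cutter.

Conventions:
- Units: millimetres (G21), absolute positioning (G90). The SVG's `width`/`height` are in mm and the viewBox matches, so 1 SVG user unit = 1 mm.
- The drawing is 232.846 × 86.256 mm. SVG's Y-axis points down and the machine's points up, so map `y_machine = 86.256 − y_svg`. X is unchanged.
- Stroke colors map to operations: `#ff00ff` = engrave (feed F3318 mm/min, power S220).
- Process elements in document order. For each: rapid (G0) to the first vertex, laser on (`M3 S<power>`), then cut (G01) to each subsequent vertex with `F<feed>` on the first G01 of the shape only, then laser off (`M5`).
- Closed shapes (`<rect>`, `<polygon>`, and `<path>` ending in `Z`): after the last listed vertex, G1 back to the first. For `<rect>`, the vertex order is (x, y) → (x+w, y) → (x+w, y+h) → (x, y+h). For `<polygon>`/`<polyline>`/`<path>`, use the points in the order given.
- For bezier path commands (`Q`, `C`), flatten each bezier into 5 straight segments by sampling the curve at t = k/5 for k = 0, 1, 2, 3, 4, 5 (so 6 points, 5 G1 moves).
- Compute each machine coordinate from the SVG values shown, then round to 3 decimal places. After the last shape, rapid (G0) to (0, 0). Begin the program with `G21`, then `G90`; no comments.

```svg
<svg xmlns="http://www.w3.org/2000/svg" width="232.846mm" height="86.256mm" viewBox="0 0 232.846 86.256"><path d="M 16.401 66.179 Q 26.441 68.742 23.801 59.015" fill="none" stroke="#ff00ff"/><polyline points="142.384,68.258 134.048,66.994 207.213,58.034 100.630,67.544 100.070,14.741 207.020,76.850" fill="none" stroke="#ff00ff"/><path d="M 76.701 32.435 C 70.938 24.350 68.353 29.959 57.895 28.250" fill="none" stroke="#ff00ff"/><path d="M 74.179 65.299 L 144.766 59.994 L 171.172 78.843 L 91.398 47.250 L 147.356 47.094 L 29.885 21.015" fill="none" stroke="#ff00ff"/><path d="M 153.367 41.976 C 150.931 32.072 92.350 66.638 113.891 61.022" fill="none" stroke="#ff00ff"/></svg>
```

G21
G90
G0 X16.401 Y20.077
M3 S220
G01 X19.910 Y19.543 F3318
G01 X22.404 Y19.993
G01 X23.884 Y21.426
G01 X24.350 Y23.842
G01 X23.801 Y27.241
M5
G0 X142.384 Y17.998
M3 S220
G01 X134.048 Y19.262 F3318
G01 X207.213 Y28.222
G01 X100.630 Y18.712
G01 X100.070 Y71.515
G01 X207.020 Y9.406
M5
G0 X76.701 Y53.821
M3 S220
G01 X73.536 Y57.197 F3318
G01 X70.604 Y58.295
G01 X67.373 Y58.123
G01 X63.313 Y57.691
G01 X57.895 Y58.006
M5
G0 X74.179 Y20.957
M3 S220
G01 X144.766 Y26.262 F3318
G01 X171.172 Y7.413
G01 X91.398 Y39.006
G01 X147.356 Y39.162
G01 X29.885 Y65.241
M5
G0 X153.367 Y44.280
M3 S220
G01 X146.258 Y45.563 F3318
G01 X132.215 Y40.237
G01 X117.779 Y32.364
G01 X109.491 Y26.009
G01 X113.891 Y25.234
M5
G0 X0.000 Y0.000

viewBox `0 0 232.846 86.256` with mm width/height → 1 unit = 1 mm. Flip: y_m = 86.256 − y_svg.

**Shape 1** — `<path>` quadratic bezier, stroke `#ff00ff` → engrave (S220, F3318). Control points (SVG): P0=(16.401,66.179), P1=(26.441,68.742), P2=(23.801,59.015); sampled at t=k/5. Machine vertices: (16.401,20.077) → (19.910,19.543) → (22.404,19.993) → (23.884,21.426) → (24.350,23.842) → (23.801,27.241). Open path.

**Shape 2** — `<polyline>` open polyline, stroke `#ff00ff` → engrave (S220, F3318). Machine vertices: (142.384,17.998) → (134.048,19.262) → (207.213,28.222) → (100.630,18.712) → (100.070,71.515) → (207.020,9.406). Open path.

**Shape 3** — `<path>` cubic bezier, stroke `#ff00ff` → engrave (S220, F3318). Control points (SVG): P0=(76.701,32.435), P1=(70.938,24.350), P2=(68.353,29.959), P3=(57.895,28.250); sampled at t=k/5. Machine vertices: (76.701,53.821) → (73.536,57.197) → (70.604,58.295) → (67.373,58.123) → (63.313,57.691) → (57.895,58.006). Open path.

**Shape 4** — `<path>` open polyline, stroke `#ff00ff` → engrave (S220, F3318). Machine vertices: (74.179,20.957) → (144.766,26.262) → (171.172,7.413) → (91.398,39.006) → (147.356,39.162) → (29.885,65.241). Open path.

**Shape 5** — `<path>` cubic bezier, stroke `#ff00ff` → engrave (S220, F3318). Control points (SVG): P0=(153.367,41.976), P1=(150.931,32.072), P2=(92.350,66.638), P3=(113.891,61.022); sampled at t=k/5. Machine vertices: (153.367,44.280) → (146.258,45.563) → (132.215,40.237) → (117.779,32.364) → (109.491,26.009) → (113.891,25.234). Open path.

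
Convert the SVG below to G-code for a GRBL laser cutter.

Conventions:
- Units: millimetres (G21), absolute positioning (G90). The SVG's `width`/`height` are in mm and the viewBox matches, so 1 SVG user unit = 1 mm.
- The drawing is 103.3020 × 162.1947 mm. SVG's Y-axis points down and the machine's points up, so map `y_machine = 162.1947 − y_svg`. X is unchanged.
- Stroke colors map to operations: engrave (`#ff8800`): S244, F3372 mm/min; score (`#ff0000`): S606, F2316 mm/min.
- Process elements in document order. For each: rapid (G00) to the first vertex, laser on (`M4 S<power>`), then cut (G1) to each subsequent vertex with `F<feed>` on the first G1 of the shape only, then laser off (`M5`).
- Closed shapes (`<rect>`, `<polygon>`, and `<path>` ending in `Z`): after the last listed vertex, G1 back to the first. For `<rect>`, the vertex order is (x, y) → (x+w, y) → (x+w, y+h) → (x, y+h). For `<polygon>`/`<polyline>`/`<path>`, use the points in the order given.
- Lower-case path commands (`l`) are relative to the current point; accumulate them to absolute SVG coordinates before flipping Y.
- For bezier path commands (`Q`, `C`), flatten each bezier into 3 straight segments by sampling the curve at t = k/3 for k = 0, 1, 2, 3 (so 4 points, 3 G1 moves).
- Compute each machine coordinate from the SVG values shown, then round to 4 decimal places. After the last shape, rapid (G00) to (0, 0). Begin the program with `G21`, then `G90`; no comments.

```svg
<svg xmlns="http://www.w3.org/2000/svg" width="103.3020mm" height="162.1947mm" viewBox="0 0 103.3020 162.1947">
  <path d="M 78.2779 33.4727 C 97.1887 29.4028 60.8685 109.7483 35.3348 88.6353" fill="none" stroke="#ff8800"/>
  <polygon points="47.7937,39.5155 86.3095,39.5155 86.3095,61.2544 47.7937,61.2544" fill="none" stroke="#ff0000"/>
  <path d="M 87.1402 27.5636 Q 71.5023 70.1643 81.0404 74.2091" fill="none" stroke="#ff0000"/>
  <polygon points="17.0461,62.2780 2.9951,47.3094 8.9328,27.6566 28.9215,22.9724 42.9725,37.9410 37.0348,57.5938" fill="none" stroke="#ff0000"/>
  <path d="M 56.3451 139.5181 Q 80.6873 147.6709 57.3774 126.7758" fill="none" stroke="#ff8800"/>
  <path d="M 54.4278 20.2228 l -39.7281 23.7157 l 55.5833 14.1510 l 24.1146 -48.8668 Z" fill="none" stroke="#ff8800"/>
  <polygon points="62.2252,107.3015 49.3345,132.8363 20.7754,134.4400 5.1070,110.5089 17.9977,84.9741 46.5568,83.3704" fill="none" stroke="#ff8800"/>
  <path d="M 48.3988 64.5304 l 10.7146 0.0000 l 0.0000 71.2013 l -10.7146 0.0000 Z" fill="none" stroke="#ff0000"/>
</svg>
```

G21
G90
G00 X78.2779 Y128.7220
M4 S244
G1 X81.2235 Y111.5377 F3372
G1 X62.0189 Y79.3817
G1 X35.3348 Y73.5594
M5
G00 X47.7937 Y122.6792
M4 S606
G1 X86.3095 Y122.6792 F2316
G1 X86.3095 Y100.9403
G1 X47.7937 Y100.9403
G1 X47.7937 Y122.6792
M5
G00 X87.1402 Y134.6311
M4 S606
G1 X79.5123 Y110.5146 F2316
G1 X77.4790 Y94.9661
G1 X81.0404 Y87.9856
M5
G00 X17.0461 Y99.9167
M4 S606
G1 X2.9951 Y114.8853 F2316
G1 X8.9328 Y134.5381
G1 X28.9215 Y139.2223
G1 X42.9725 Y124.2537
G1 X37.0348 Y104.6009
G1 X17.0461 Y99.9167
M5
G00 X56.3451 Y22.6766
M4 S244
G1 X67.2786 Y20.4689 F3372
G1 X67.6227 Y24.7164
G1 X57.3774 Y35.4189
M5
G00 X54.4278 Y141.9719
M4 S244
G1 X14.6997 Y118.2562 F3372
G1 X70.2830 Y104.1052
G1 X94.3976 Y152.9720
G1 X54.4278 Y141.9719
M5
G00 X62.2252 Y54.8932
M4 S244
G1 X49.3345 Y29.3584 F3372
G1 X20.7754 Y27.7547
G1 X5.1070 Y51.6858
G1 X17.9977 Y77.2206
G1 X46.5568 Y78.8243
G1 X62.2252 Y54.8932
M5
G00 X48.3988 Y97.6643
M4 S606
G1 X59.1134 Y97.6643 F2316
G1 X59.1134 Y26.4630
G1 X48.3988 Y26.4630
G1 X48.3988 Y97.6643
M5
G00 X0.0000 Y0.0000

1 u = 1 mm; y_m = 162.1947 − y.

[1] `<path>` cubic bezier, #ff8800→engrave S244 F3372: (78.2779,128.7220) → (81.2235,111.5377) → (62.0189,79.3817) → (35.3348,73.5594)

[2] `<polygon>` rectangle, #ff0000→score S606 F2316: (47.7937,122.6792) → (86.3095,122.6792) → (86.3095,100.9403) → (47.7937,100.9403) → (47.7937,122.6792) (closed)

[3] `<path>` quadratic bezier, #ff0000→score S606 F2316: (87.1402,134.6311) → (79.5123,110.5146) → (77.4790,94.9661) → (81.0404,87.9856)

[4] `<polygon>` regular polygon, #ff0000→score S606 F2316: (17.0461,99.9167) → (2.9951,114.8853) → (8.9328,134.5381) → (28.9215,139.2223) → (42.9725,124.2537) → (37.0348,104.6009) → (17.0461,99.9167) (closed)

[5] `<path>` quadratic bezier, #ff8800→engrave S244 F3372: (56.3451,22.6766) → (67.2786,20.4689) → (67.6227,24.7164) → (57.3774,35.4189)

[6] `<path>` closed polygon, #ff8800→engrave S244 F3372: (54.4278,141.9719) → (14.6997,118.2562) → (70.2830,104.1052) → (94.3976,152.9720) → (54.4278,141.9719) (closed)

[7] `<polygon>` regular polygon, #ff8800→engrave S244 F3372: (62.2252,54.8932) → (49.3345,29.3584) → (20.7754,27.7547) → (5.1070,51.6858) → (17.9977,77.2206) → (46.5568,78.8243) → (62.2252,54.8932) (closed)

[8] `<path>` rectangle, #ff0000→score S606 F2316: (48.3988,97.6643) → (59.1134,97.6643) → (59.1134,26.4630) → (48.3988,26.4630) → (48.3988,97.6643) (closed)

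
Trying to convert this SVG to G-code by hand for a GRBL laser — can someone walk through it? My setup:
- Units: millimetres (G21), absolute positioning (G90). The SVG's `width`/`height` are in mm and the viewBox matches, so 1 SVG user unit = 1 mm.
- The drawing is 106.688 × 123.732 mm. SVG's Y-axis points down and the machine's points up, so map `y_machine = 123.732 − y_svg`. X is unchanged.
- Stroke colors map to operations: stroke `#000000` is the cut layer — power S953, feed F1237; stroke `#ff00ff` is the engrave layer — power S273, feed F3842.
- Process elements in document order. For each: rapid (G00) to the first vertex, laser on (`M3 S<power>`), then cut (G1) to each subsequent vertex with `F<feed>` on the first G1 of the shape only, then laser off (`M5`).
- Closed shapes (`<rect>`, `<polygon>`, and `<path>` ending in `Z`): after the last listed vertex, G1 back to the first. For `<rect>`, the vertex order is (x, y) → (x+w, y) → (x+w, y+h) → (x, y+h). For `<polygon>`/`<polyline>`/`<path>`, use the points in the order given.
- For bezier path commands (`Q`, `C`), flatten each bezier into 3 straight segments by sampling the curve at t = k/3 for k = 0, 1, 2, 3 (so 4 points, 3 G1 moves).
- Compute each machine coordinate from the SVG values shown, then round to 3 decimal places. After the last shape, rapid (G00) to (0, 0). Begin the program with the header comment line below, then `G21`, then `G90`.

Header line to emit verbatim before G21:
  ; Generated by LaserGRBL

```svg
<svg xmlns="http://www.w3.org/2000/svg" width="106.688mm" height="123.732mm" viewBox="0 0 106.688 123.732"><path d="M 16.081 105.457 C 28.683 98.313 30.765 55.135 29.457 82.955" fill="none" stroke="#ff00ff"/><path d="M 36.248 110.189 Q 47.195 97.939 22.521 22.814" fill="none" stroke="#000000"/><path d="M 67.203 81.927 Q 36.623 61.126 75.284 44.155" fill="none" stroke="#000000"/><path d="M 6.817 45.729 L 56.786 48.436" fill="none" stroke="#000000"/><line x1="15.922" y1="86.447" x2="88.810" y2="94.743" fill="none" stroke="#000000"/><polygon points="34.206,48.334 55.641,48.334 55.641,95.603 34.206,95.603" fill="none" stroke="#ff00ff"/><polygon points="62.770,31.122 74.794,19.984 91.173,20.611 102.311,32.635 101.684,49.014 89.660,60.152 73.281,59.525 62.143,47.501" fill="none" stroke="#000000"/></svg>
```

; Generated by LaserGRBL
G21
G90
G00 X16.081 Y18.275
M3 S273
G1 X25.440 Y33.466 F3842
G1 X29.371 Y48.895
G1 X29.457 Y40.777
M5
G00 X36.248 Y13.543
M3 S953
G1 X39.588 Y28.696 F1237
G1 X35.012 Y57.821
G1 X22.521 Y100.918
M5
G00 X67.203 Y41.805
M3 S953
G1 X54.510 Y55.247 F1237
G1 X57.203 Y67.837
G1 X75.284 Y79.577
M5
G00 X6.817 Y78.003
M3 S953
G1 X56.786 Y75.296 F1237
M5
G00 X15.922 Y37.285
M3 S953
G1 X88.810 Y28.989 F1237
M5
G00 X34.206 Y75.398
M3 S273
G1 X55.641 Y75.398 F3842
G1 X55.641 Y28.129
G1 X34.206 Y28.129
G1 X34.206 Y75.398
M5
G00 X62.770 Y92.610
M3 S953
G1 X74.794 Y103.748 F1237
G1 X91.173 Y103.121
G1 X102.311 Y91.097
G1 X101.684 Y74.718
G1 X89.660 Y63.580
G1 X73.281 Y64.207
G1 X62.143 Y76.231
G1 X62.770 Y92.610
M5
G00 X0.000 Y0.000

viewBox `0 0 106.688 123.732` with mm width/height → 1 unit = 1 mm. Flip: y_m = 123.732 − y_svg.

**Shape 1** — `<path>` cubic bezier, stroke `#ff00ff` → engrave (S273, F3842). Control points (SVG): P0=(16.081,105.457), P1=(28.683,98.313), P2=(30.765,55.135), P3=(29.457,82.955); sampled at t=k/3. Machine vertices: (16.081,18.275) → (25.440,33.466) → (29.371,48.895) → (29.457,40.777). Open path.

**Shape 2** — `<path>` quadratic bezier, stroke `#000000` → cut (S953, F1237). Control points (SVG): P0=(36.248,110.189), P1=(47.195,97.939), P2=(22.521,22.814); sampled at t=k/3. Machine vertices: (36.248,13.543) → (39.588,28.696) → (35.012,57.821) → (22.521,100.918). Open path.

**Shape 3** — `<path>` quadratic bezier, stroke `#000000` → cut (S953, F1237). Control points (SVG): P0=(67.203,81.927), P1=(36.623,61.126), P2=(75.284,44.155); sampled at t=k/3. Machine vertices: (67.203,41.805) → (54.510,55.247) → (57.203,67.837) → (75.284,79.577). Open path.

**Shape 4** — `<path>` line segment, stroke `#000000` → cut (S953, F1237). Machine vertices: (6.817,78.003) → (56.786,75.296). Open path.

**Shape 5** — `<line>` line segment, stroke `#000000` → cut (S953, F1237). Machine vertices: (15.922,37.285) → (88.810,28.989). Open path.

**Shape 6** — `<polygon>` rectangle, stroke `#ff00ff` → engrave (S273, F3842). Machine vertices: (34.206,75.398) → (55.641,75.398) → (55.641,28.129) → (34.206,28.129) → (34.206,75.398). Closed: final G1 returns to the first vertex.

**Shape 7** — `<polygon>` regular polygon, stroke `#000000` → cut (S953, F1237). Machine vertices: (62.770,92.610) → (74.794,103.748) → (91.173,103.121) → (102.311,91.097) → (101.684,74.718) → (89.660,63.580) → (73.281,64.207) → (62.143,76.231) → (62.770,92.610). Closed: final G1 returns to the first vertex.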